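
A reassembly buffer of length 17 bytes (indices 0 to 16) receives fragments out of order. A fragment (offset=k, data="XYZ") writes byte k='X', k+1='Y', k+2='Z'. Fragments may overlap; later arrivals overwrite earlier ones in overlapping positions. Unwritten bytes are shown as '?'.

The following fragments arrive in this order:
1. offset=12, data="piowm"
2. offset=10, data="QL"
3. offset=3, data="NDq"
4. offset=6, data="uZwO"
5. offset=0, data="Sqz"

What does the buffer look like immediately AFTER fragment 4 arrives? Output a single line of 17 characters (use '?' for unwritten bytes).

Fragment 1: offset=12 data="piowm" -> buffer=????????????piowm
Fragment 2: offset=10 data="QL" -> buffer=??????????QLpiowm
Fragment 3: offset=3 data="NDq" -> buffer=???NDq????QLpiowm
Fragment 4: offset=6 data="uZwO" -> buffer=???NDquZwOQLpiowm

Answer: ???NDquZwOQLpiowm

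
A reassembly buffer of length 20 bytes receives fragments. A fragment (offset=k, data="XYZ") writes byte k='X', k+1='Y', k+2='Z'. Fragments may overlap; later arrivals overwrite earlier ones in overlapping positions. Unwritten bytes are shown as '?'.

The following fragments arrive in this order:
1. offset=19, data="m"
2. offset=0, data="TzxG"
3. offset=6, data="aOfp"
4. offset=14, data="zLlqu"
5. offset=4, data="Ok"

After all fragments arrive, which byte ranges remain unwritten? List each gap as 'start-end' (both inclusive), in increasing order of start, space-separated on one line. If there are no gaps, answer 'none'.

Answer: 10-13

Derivation:
Fragment 1: offset=19 len=1
Fragment 2: offset=0 len=4
Fragment 3: offset=6 len=4
Fragment 4: offset=14 len=5
Fragment 5: offset=4 len=2
Gaps: 10-13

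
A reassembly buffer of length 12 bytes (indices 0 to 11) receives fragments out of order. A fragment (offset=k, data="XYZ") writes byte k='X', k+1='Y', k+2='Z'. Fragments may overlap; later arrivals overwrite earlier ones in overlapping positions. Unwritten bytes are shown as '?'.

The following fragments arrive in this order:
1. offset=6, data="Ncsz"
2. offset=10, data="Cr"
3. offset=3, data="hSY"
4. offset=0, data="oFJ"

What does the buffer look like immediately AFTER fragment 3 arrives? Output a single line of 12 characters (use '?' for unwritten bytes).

Fragment 1: offset=6 data="Ncsz" -> buffer=??????Ncsz??
Fragment 2: offset=10 data="Cr" -> buffer=??????NcszCr
Fragment 3: offset=3 data="hSY" -> buffer=???hSYNcszCr

Answer: ???hSYNcszCr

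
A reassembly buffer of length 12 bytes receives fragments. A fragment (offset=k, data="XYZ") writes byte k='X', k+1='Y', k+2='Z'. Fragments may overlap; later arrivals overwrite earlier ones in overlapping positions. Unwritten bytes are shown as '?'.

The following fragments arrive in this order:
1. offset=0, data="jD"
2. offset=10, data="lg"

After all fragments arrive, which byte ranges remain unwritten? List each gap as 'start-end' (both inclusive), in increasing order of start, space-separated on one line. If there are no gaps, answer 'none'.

Answer: 2-9

Derivation:
Fragment 1: offset=0 len=2
Fragment 2: offset=10 len=2
Gaps: 2-9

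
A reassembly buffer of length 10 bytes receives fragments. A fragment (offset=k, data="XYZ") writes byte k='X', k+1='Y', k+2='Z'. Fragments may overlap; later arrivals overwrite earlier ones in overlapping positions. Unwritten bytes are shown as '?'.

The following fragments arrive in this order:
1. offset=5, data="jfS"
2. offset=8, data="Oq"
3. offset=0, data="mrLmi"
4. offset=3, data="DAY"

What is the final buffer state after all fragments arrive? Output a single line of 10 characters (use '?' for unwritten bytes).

Answer: mrLDAYfSOq

Derivation:
Fragment 1: offset=5 data="jfS" -> buffer=?????jfS??
Fragment 2: offset=8 data="Oq" -> buffer=?????jfSOq
Fragment 3: offset=0 data="mrLmi" -> buffer=mrLmijfSOq
Fragment 4: offset=3 data="DAY" -> buffer=mrLDAYfSOq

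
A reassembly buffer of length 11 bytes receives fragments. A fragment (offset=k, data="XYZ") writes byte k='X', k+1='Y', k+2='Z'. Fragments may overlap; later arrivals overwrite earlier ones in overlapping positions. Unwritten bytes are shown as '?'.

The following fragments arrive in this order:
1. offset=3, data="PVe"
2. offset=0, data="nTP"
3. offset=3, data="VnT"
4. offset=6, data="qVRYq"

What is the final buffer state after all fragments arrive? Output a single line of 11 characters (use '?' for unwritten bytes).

Fragment 1: offset=3 data="PVe" -> buffer=???PVe?????
Fragment 2: offset=0 data="nTP" -> buffer=nTPPVe?????
Fragment 3: offset=3 data="VnT" -> buffer=nTPVnT?????
Fragment 4: offset=6 data="qVRYq" -> buffer=nTPVnTqVRYq

Answer: nTPVnTqVRYq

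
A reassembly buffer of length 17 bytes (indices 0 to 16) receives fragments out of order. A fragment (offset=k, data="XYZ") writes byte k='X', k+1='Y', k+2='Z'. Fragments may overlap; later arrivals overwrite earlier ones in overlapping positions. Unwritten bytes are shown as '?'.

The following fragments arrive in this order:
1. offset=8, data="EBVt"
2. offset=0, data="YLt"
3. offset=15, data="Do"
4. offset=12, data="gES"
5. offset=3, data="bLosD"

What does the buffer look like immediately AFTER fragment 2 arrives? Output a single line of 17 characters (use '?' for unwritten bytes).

Fragment 1: offset=8 data="EBVt" -> buffer=????????EBVt?????
Fragment 2: offset=0 data="YLt" -> buffer=YLt?????EBVt?????

Answer: YLt?????EBVt?????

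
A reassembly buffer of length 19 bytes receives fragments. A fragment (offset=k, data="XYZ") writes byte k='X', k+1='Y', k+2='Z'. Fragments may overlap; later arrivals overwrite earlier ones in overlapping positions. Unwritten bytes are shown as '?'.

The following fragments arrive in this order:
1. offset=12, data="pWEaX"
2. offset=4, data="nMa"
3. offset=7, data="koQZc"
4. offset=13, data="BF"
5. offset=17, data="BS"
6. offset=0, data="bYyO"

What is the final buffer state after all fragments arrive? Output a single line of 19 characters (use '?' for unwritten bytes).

Answer: bYyOnMakoQZcpBFaXBS

Derivation:
Fragment 1: offset=12 data="pWEaX" -> buffer=????????????pWEaX??
Fragment 2: offset=4 data="nMa" -> buffer=????nMa?????pWEaX??
Fragment 3: offset=7 data="koQZc" -> buffer=????nMakoQZcpWEaX??
Fragment 4: offset=13 data="BF" -> buffer=????nMakoQZcpBFaX??
Fragment 5: offset=17 data="BS" -> buffer=????nMakoQZcpBFaXBS
Fragment 6: offset=0 data="bYyO" -> buffer=bYyOnMakoQZcpBFaXBS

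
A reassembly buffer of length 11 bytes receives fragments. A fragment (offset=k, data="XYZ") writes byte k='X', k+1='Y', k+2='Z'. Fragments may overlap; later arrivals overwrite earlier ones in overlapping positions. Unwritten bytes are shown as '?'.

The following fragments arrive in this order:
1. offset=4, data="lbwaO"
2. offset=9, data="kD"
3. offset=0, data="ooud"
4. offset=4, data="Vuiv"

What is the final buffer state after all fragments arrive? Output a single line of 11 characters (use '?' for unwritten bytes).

Fragment 1: offset=4 data="lbwaO" -> buffer=????lbwaO??
Fragment 2: offset=9 data="kD" -> buffer=????lbwaOkD
Fragment 3: offset=0 data="ooud" -> buffer=ooudlbwaOkD
Fragment 4: offset=4 data="Vuiv" -> buffer=ooudVuivOkD

Answer: ooudVuivOkD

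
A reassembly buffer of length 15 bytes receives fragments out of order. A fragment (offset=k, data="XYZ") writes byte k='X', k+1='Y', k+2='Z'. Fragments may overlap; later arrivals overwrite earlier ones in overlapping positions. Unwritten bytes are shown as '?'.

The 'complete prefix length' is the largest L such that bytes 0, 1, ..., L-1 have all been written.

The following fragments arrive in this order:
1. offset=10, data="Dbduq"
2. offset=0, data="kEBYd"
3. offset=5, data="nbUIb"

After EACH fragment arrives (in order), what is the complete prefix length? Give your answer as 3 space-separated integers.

Fragment 1: offset=10 data="Dbduq" -> buffer=??????????Dbduq -> prefix_len=0
Fragment 2: offset=0 data="kEBYd" -> buffer=kEBYd?????Dbduq -> prefix_len=5
Fragment 3: offset=5 data="nbUIb" -> buffer=kEBYdnbUIbDbduq -> prefix_len=15

Answer: 0 5 15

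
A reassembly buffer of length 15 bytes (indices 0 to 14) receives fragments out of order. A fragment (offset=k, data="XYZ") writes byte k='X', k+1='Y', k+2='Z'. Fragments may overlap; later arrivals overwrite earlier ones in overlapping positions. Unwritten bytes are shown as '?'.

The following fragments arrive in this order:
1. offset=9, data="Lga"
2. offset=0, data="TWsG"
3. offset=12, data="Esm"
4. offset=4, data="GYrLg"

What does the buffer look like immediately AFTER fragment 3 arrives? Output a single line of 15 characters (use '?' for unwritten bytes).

Fragment 1: offset=9 data="Lga" -> buffer=?????????Lga???
Fragment 2: offset=0 data="TWsG" -> buffer=TWsG?????Lga???
Fragment 3: offset=12 data="Esm" -> buffer=TWsG?????LgaEsm

Answer: TWsG?????LgaEsm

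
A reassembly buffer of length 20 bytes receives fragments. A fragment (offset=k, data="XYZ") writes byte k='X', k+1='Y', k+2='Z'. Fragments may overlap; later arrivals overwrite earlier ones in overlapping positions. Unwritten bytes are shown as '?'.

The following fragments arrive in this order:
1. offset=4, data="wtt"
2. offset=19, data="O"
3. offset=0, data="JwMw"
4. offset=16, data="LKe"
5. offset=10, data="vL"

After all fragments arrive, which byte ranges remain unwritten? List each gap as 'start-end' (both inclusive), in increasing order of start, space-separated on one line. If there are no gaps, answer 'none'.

Answer: 7-9 12-15

Derivation:
Fragment 1: offset=4 len=3
Fragment 2: offset=19 len=1
Fragment 3: offset=0 len=4
Fragment 4: offset=16 len=3
Fragment 5: offset=10 len=2
Gaps: 7-9 12-15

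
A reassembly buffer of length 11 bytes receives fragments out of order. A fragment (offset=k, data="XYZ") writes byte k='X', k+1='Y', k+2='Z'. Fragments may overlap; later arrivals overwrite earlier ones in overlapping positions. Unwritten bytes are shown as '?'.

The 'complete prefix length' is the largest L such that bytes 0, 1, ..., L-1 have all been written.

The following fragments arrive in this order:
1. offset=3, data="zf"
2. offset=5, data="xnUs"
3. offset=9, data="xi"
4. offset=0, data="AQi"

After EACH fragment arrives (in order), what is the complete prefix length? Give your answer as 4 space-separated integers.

Fragment 1: offset=3 data="zf" -> buffer=???zf?????? -> prefix_len=0
Fragment 2: offset=5 data="xnUs" -> buffer=???zfxnUs?? -> prefix_len=0
Fragment 3: offset=9 data="xi" -> buffer=???zfxnUsxi -> prefix_len=0
Fragment 4: offset=0 data="AQi" -> buffer=AQizfxnUsxi -> prefix_len=11

Answer: 0 0 0 11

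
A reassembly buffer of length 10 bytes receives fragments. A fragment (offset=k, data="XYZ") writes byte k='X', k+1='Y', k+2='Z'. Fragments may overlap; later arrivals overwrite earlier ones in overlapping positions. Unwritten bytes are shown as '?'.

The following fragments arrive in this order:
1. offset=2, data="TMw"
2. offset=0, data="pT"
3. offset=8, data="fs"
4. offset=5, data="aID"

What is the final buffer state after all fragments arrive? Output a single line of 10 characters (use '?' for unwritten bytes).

Fragment 1: offset=2 data="TMw" -> buffer=??TMw?????
Fragment 2: offset=0 data="pT" -> buffer=pTTMw?????
Fragment 3: offset=8 data="fs" -> buffer=pTTMw???fs
Fragment 4: offset=5 data="aID" -> buffer=pTTMwaIDfs

Answer: pTTMwaIDfs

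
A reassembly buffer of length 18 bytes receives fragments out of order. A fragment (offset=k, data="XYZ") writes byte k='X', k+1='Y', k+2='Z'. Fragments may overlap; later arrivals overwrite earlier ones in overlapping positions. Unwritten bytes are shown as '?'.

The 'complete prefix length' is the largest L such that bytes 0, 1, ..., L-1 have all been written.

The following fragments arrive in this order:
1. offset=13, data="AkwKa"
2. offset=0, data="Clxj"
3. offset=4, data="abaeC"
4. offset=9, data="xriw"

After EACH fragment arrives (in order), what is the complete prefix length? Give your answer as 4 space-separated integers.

Fragment 1: offset=13 data="AkwKa" -> buffer=?????????????AkwKa -> prefix_len=0
Fragment 2: offset=0 data="Clxj" -> buffer=Clxj?????????AkwKa -> prefix_len=4
Fragment 3: offset=4 data="abaeC" -> buffer=ClxjabaeC????AkwKa -> prefix_len=9
Fragment 4: offset=9 data="xriw" -> buffer=ClxjabaeCxriwAkwKa -> prefix_len=18

Answer: 0 4 9 18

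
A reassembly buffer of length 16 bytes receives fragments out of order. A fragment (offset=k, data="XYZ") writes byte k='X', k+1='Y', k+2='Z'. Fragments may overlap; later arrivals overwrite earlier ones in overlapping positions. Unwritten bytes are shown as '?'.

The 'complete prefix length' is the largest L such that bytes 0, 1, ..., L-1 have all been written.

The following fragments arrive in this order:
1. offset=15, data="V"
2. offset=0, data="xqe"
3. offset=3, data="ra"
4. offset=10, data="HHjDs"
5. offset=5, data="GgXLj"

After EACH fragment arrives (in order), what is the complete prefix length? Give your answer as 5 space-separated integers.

Fragment 1: offset=15 data="V" -> buffer=???????????????V -> prefix_len=0
Fragment 2: offset=0 data="xqe" -> buffer=xqe????????????V -> prefix_len=3
Fragment 3: offset=3 data="ra" -> buffer=xqera??????????V -> prefix_len=5
Fragment 4: offset=10 data="HHjDs" -> buffer=xqera?????HHjDsV -> prefix_len=5
Fragment 5: offset=5 data="GgXLj" -> buffer=xqeraGgXLjHHjDsV -> prefix_len=16

Answer: 0 3 5 5 16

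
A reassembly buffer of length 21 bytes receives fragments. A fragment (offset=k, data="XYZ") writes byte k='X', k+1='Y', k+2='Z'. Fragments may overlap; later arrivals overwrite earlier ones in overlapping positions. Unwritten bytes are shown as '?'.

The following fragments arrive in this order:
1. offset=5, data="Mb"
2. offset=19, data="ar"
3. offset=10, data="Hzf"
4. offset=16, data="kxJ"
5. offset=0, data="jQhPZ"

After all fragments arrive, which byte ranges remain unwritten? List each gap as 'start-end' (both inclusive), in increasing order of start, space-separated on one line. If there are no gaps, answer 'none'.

Answer: 7-9 13-15

Derivation:
Fragment 1: offset=5 len=2
Fragment 2: offset=19 len=2
Fragment 3: offset=10 len=3
Fragment 4: offset=16 len=3
Fragment 5: offset=0 len=5
Gaps: 7-9 13-15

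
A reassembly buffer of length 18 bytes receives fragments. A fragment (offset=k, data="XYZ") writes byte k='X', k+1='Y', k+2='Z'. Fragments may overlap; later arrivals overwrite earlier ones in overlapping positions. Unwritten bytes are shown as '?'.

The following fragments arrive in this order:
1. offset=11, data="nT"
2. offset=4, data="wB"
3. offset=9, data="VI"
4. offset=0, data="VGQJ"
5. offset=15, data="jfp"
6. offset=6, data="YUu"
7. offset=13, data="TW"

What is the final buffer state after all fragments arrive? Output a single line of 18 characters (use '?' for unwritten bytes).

Answer: VGQJwBYUuVInTTWjfp

Derivation:
Fragment 1: offset=11 data="nT" -> buffer=???????????nT?????
Fragment 2: offset=4 data="wB" -> buffer=????wB?????nT?????
Fragment 3: offset=9 data="VI" -> buffer=????wB???VInT?????
Fragment 4: offset=0 data="VGQJ" -> buffer=VGQJwB???VInT?????
Fragment 5: offset=15 data="jfp" -> buffer=VGQJwB???VInT??jfp
Fragment 6: offset=6 data="YUu" -> buffer=VGQJwBYUuVInT??jfp
Fragment 7: offset=13 data="TW" -> buffer=VGQJwBYUuVInTTWjfp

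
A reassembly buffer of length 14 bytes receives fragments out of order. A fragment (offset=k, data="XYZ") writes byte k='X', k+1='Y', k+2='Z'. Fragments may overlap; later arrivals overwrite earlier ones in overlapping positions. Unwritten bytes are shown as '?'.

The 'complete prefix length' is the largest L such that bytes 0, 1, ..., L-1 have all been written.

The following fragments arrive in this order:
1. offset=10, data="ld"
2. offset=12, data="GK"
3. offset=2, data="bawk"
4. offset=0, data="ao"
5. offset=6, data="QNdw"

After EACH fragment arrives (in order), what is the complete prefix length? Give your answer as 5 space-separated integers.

Fragment 1: offset=10 data="ld" -> buffer=??????????ld?? -> prefix_len=0
Fragment 2: offset=12 data="GK" -> buffer=??????????ldGK -> prefix_len=0
Fragment 3: offset=2 data="bawk" -> buffer=??bawk????ldGK -> prefix_len=0
Fragment 4: offset=0 data="ao" -> buffer=aobawk????ldGK -> prefix_len=6
Fragment 5: offset=6 data="QNdw" -> buffer=aobawkQNdwldGK -> prefix_len=14

Answer: 0 0 0 6 14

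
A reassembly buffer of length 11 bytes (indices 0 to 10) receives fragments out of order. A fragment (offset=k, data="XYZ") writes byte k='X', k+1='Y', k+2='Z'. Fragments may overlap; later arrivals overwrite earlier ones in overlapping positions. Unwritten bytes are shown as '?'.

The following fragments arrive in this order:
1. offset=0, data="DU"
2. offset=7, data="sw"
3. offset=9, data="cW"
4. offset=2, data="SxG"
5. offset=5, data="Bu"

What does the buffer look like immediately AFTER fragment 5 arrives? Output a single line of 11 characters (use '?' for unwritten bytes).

Answer: DUSxGBuswcW

Derivation:
Fragment 1: offset=0 data="DU" -> buffer=DU?????????
Fragment 2: offset=7 data="sw" -> buffer=DU?????sw??
Fragment 3: offset=9 data="cW" -> buffer=DU?????swcW
Fragment 4: offset=2 data="SxG" -> buffer=DUSxG??swcW
Fragment 5: offset=5 data="Bu" -> buffer=DUSxGBuswcW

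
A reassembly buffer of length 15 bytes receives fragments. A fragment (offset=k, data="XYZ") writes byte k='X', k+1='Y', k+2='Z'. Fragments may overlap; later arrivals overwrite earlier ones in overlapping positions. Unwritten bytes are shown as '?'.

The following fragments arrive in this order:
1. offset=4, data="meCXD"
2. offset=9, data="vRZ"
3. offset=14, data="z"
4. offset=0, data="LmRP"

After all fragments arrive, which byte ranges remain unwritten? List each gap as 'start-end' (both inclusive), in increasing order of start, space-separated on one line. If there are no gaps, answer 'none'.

Answer: 12-13

Derivation:
Fragment 1: offset=4 len=5
Fragment 2: offset=9 len=3
Fragment 3: offset=14 len=1
Fragment 4: offset=0 len=4
Gaps: 12-13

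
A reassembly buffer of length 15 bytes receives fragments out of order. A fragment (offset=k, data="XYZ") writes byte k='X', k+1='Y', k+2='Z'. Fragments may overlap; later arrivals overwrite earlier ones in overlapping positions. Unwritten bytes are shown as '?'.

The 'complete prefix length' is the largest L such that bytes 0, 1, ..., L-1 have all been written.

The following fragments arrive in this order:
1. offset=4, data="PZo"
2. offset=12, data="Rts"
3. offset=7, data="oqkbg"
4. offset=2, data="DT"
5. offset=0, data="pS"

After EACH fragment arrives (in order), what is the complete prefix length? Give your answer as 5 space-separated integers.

Fragment 1: offset=4 data="PZo" -> buffer=????PZo???????? -> prefix_len=0
Fragment 2: offset=12 data="Rts" -> buffer=????PZo?????Rts -> prefix_len=0
Fragment 3: offset=7 data="oqkbg" -> buffer=????PZooqkbgRts -> prefix_len=0
Fragment 4: offset=2 data="DT" -> buffer=??DTPZooqkbgRts -> prefix_len=0
Fragment 5: offset=0 data="pS" -> buffer=pSDTPZooqkbgRts -> prefix_len=15

Answer: 0 0 0 0 15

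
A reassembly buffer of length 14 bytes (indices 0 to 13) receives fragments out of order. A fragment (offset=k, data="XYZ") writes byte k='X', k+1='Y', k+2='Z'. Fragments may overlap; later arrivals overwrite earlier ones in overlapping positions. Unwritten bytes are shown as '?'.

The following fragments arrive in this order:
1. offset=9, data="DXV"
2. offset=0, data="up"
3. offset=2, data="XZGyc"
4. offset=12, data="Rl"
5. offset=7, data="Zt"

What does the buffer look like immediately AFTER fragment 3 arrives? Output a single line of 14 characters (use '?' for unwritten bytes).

Fragment 1: offset=9 data="DXV" -> buffer=?????????DXV??
Fragment 2: offset=0 data="up" -> buffer=up???????DXV??
Fragment 3: offset=2 data="XZGyc" -> buffer=upXZGyc??DXV??

Answer: upXZGyc??DXV??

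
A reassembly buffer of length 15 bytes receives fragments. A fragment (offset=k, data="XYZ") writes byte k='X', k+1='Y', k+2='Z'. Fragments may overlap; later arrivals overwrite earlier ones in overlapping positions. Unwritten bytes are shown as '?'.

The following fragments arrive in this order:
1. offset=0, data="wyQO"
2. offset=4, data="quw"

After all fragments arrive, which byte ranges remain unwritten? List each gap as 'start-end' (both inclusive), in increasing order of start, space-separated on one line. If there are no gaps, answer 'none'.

Answer: 7-14

Derivation:
Fragment 1: offset=0 len=4
Fragment 2: offset=4 len=3
Gaps: 7-14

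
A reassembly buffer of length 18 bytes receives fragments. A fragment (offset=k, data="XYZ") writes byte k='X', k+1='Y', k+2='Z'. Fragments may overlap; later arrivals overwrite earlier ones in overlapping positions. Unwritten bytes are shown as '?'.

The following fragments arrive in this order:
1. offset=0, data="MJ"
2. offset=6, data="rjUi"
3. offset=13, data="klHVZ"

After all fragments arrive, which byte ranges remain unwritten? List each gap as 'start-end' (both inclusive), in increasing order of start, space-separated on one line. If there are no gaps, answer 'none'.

Answer: 2-5 10-12

Derivation:
Fragment 1: offset=0 len=2
Fragment 2: offset=6 len=4
Fragment 3: offset=13 len=5
Gaps: 2-5 10-12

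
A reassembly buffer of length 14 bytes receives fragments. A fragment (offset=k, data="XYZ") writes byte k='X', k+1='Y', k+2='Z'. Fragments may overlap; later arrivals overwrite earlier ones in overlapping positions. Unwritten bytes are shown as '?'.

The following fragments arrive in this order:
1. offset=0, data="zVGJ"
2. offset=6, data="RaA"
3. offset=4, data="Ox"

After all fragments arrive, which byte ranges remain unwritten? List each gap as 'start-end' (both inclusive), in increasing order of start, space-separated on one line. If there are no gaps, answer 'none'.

Answer: 9-13

Derivation:
Fragment 1: offset=0 len=4
Fragment 2: offset=6 len=3
Fragment 3: offset=4 len=2
Gaps: 9-13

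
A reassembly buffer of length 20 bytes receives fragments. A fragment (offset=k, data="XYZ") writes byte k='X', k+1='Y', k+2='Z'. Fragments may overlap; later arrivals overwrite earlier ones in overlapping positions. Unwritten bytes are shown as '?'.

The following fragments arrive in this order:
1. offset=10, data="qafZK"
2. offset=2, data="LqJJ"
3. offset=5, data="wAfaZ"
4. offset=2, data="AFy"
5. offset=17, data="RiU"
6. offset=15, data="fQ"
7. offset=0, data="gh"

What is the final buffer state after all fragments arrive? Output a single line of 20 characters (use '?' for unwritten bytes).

Fragment 1: offset=10 data="qafZK" -> buffer=??????????qafZK?????
Fragment 2: offset=2 data="LqJJ" -> buffer=??LqJJ????qafZK?????
Fragment 3: offset=5 data="wAfaZ" -> buffer=??LqJwAfaZqafZK?????
Fragment 4: offset=2 data="AFy" -> buffer=??AFywAfaZqafZK?????
Fragment 5: offset=17 data="RiU" -> buffer=??AFywAfaZqafZK??RiU
Fragment 6: offset=15 data="fQ" -> buffer=??AFywAfaZqafZKfQRiU
Fragment 7: offset=0 data="gh" -> buffer=ghAFywAfaZqafZKfQRiU

Answer: ghAFywAfaZqafZKfQRiU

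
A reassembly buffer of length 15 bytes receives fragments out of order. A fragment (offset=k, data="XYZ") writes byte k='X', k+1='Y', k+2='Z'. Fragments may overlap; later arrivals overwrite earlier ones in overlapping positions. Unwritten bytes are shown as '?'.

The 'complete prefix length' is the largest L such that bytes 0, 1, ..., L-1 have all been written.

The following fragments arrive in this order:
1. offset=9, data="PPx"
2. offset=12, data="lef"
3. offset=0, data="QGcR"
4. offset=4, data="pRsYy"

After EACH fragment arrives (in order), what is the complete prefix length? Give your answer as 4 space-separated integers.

Fragment 1: offset=9 data="PPx" -> buffer=?????????PPx??? -> prefix_len=0
Fragment 2: offset=12 data="lef" -> buffer=?????????PPxlef -> prefix_len=0
Fragment 3: offset=0 data="QGcR" -> buffer=QGcR?????PPxlef -> prefix_len=4
Fragment 4: offset=4 data="pRsYy" -> buffer=QGcRpRsYyPPxlef -> prefix_len=15

Answer: 0 0 4 15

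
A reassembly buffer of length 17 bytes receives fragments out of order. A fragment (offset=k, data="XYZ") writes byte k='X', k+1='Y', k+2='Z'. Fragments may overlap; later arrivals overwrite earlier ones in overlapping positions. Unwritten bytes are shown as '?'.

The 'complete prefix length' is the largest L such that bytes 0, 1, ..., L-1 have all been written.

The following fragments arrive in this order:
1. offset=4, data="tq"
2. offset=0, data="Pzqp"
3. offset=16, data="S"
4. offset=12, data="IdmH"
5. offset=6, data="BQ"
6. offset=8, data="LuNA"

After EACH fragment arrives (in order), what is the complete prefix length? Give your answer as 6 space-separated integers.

Fragment 1: offset=4 data="tq" -> buffer=????tq??????????? -> prefix_len=0
Fragment 2: offset=0 data="Pzqp" -> buffer=Pzqptq??????????? -> prefix_len=6
Fragment 3: offset=16 data="S" -> buffer=Pzqptq??????????S -> prefix_len=6
Fragment 4: offset=12 data="IdmH" -> buffer=Pzqptq??????IdmHS -> prefix_len=6
Fragment 5: offset=6 data="BQ" -> buffer=PzqptqBQ????IdmHS -> prefix_len=8
Fragment 6: offset=8 data="LuNA" -> buffer=PzqptqBQLuNAIdmHS -> prefix_len=17

Answer: 0 6 6 6 8 17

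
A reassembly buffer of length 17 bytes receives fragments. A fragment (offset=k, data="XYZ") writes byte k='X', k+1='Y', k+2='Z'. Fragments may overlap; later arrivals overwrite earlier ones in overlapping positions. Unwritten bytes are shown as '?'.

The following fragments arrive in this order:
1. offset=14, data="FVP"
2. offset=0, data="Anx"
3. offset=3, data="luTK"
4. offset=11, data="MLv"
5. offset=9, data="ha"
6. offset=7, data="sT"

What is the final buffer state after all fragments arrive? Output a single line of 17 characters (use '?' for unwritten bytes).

Fragment 1: offset=14 data="FVP" -> buffer=??????????????FVP
Fragment 2: offset=0 data="Anx" -> buffer=Anx???????????FVP
Fragment 3: offset=3 data="luTK" -> buffer=AnxluTK???????FVP
Fragment 4: offset=11 data="MLv" -> buffer=AnxluTK????MLvFVP
Fragment 5: offset=9 data="ha" -> buffer=AnxluTK??haMLvFVP
Fragment 6: offset=7 data="sT" -> buffer=AnxluTKsThaMLvFVP

Answer: AnxluTKsThaMLvFVP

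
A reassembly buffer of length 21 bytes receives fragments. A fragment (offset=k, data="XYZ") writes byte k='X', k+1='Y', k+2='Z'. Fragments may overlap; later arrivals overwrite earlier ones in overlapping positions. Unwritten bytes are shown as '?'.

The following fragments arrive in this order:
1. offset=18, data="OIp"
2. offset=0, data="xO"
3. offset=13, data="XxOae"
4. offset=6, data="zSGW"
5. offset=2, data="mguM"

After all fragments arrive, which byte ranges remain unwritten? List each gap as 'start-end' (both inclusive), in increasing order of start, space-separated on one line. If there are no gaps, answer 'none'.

Fragment 1: offset=18 len=3
Fragment 2: offset=0 len=2
Fragment 3: offset=13 len=5
Fragment 4: offset=6 len=4
Fragment 5: offset=2 len=4
Gaps: 10-12

Answer: 10-12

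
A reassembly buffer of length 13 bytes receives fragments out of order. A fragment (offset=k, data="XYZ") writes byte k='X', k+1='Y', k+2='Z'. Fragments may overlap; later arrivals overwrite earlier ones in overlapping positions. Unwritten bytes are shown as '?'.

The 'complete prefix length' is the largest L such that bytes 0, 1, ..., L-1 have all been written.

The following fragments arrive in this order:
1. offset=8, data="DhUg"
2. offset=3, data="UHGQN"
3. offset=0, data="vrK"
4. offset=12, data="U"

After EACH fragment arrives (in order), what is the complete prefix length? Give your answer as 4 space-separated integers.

Fragment 1: offset=8 data="DhUg" -> buffer=????????DhUg? -> prefix_len=0
Fragment 2: offset=3 data="UHGQN" -> buffer=???UHGQNDhUg? -> prefix_len=0
Fragment 3: offset=0 data="vrK" -> buffer=vrKUHGQNDhUg? -> prefix_len=12
Fragment 4: offset=12 data="U" -> buffer=vrKUHGQNDhUgU -> prefix_len=13

Answer: 0 0 12 13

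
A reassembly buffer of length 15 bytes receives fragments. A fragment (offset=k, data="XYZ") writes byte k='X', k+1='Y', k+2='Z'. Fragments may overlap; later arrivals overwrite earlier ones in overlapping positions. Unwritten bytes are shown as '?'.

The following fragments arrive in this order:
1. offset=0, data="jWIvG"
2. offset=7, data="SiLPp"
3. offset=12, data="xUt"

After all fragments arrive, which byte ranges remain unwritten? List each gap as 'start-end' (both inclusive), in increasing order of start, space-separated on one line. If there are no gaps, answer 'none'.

Answer: 5-6

Derivation:
Fragment 1: offset=0 len=5
Fragment 2: offset=7 len=5
Fragment 3: offset=12 len=3
Gaps: 5-6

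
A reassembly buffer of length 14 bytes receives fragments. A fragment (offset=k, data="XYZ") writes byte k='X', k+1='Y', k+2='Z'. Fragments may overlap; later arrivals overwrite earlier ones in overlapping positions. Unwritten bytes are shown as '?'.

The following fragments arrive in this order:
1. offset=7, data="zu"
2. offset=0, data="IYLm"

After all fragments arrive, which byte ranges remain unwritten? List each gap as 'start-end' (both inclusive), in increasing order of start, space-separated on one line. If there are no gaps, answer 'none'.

Fragment 1: offset=7 len=2
Fragment 2: offset=0 len=4
Gaps: 4-6 9-13

Answer: 4-6 9-13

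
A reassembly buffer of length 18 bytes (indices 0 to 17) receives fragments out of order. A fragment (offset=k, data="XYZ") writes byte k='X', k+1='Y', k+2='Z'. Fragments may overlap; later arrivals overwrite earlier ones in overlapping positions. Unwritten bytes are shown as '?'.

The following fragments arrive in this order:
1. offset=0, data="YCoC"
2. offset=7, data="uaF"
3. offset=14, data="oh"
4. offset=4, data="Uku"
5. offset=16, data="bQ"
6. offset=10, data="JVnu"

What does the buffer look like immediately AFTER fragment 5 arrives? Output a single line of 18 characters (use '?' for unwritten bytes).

Fragment 1: offset=0 data="YCoC" -> buffer=YCoC??????????????
Fragment 2: offset=7 data="uaF" -> buffer=YCoC???uaF????????
Fragment 3: offset=14 data="oh" -> buffer=YCoC???uaF????oh??
Fragment 4: offset=4 data="Uku" -> buffer=YCoCUkuuaF????oh??
Fragment 5: offset=16 data="bQ" -> buffer=YCoCUkuuaF????ohbQ

Answer: YCoCUkuuaF????ohbQ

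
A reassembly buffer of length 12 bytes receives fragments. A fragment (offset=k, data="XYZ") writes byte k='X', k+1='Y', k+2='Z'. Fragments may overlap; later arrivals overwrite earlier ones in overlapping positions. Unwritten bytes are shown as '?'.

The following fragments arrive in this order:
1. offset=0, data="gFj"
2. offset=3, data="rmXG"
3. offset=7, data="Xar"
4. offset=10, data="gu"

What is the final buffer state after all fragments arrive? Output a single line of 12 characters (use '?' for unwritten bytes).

Answer: gFjrmXGXargu

Derivation:
Fragment 1: offset=0 data="gFj" -> buffer=gFj?????????
Fragment 2: offset=3 data="rmXG" -> buffer=gFjrmXG?????
Fragment 3: offset=7 data="Xar" -> buffer=gFjrmXGXar??
Fragment 4: offset=10 data="gu" -> buffer=gFjrmXGXargu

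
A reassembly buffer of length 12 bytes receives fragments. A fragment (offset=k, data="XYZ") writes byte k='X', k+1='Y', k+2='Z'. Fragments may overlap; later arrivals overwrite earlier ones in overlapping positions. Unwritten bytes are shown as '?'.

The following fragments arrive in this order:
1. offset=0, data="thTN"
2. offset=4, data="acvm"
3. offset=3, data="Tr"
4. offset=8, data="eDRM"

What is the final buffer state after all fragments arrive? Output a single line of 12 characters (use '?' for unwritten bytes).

Answer: thTTrcvmeDRM

Derivation:
Fragment 1: offset=0 data="thTN" -> buffer=thTN????????
Fragment 2: offset=4 data="acvm" -> buffer=thTNacvm????
Fragment 3: offset=3 data="Tr" -> buffer=thTTrcvm????
Fragment 4: offset=8 data="eDRM" -> buffer=thTTrcvmeDRM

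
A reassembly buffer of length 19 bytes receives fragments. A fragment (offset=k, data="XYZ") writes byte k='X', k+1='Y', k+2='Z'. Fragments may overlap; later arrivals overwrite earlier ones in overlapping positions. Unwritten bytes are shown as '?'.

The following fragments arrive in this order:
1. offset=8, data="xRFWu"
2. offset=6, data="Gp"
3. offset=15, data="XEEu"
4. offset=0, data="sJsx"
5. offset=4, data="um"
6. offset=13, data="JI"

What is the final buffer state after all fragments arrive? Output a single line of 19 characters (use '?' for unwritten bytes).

Fragment 1: offset=8 data="xRFWu" -> buffer=????????xRFWu??????
Fragment 2: offset=6 data="Gp" -> buffer=??????GpxRFWu??????
Fragment 3: offset=15 data="XEEu" -> buffer=??????GpxRFWu??XEEu
Fragment 4: offset=0 data="sJsx" -> buffer=sJsx??GpxRFWu??XEEu
Fragment 5: offset=4 data="um" -> buffer=sJsxumGpxRFWu??XEEu
Fragment 6: offset=13 data="JI" -> buffer=sJsxumGpxRFWuJIXEEu

Answer: sJsxumGpxRFWuJIXEEu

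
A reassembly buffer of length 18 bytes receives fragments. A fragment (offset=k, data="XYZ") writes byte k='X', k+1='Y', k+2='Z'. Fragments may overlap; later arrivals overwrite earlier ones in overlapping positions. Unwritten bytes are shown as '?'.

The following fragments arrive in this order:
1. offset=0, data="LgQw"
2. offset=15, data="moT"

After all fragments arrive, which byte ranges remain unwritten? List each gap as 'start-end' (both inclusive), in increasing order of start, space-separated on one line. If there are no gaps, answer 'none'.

Answer: 4-14

Derivation:
Fragment 1: offset=0 len=4
Fragment 2: offset=15 len=3
Gaps: 4-14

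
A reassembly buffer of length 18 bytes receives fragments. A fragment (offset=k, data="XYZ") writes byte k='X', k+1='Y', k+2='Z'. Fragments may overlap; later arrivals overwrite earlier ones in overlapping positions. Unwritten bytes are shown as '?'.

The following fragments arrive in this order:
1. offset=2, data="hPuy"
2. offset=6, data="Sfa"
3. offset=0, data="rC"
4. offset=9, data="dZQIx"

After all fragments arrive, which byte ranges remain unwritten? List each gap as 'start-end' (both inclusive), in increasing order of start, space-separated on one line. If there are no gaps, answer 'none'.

Fragment 1: offset=2 len=4
Fragment 2: offset=6 len=3
Fragment 3: offset=0 len=2
Fragment 4: offset=9 len=5
Gaps: 14-17

Answer: 14-17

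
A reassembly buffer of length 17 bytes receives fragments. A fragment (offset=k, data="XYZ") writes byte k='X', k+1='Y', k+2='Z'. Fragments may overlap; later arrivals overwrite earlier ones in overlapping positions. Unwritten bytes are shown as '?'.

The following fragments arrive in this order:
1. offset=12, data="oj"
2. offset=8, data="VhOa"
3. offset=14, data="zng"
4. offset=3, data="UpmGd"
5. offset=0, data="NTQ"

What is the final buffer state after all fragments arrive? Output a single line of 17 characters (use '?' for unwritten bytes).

Fragment 1: offset=12 data="oj" -> buffer=????????????oj???
Fragment 2: offset=8 data="VhOa" -> buffer=????????VhOaoj???
Fragment 3: offset=14 data="zng" -> buffer=????????VhOaojzng
Fragment 4: offset=3 data="UpmGd" -> buffer=???UpmGdVhOaojzng
Fragment 5: offset=0 data="NTQ" -> buffer=NTQUpmGdVhOaojzng

Answer: NTQUpmGdVhOaojzng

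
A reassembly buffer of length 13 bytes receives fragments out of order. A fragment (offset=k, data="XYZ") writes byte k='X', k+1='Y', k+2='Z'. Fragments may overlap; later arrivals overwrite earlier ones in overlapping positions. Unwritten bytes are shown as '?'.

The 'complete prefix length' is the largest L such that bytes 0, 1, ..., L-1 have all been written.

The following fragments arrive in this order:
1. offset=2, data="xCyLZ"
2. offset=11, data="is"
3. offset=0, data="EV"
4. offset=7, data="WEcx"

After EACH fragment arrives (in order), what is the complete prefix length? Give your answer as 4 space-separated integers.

Fragment 1: offset=2 data="xCyLZ" -> buffer=??xCyLZ?????? -> prefix_len=0
Fragment 2: offset=11 data="is" -> buffer=??xCyLZ????is -> prefix_len=0
Fragment 3: offset=0 data="EV" -> buffer=EVxCyLZ????is -> prefix_len=7
Fragment 4: offset=7 data="WEcx" -> buffer=EVxCyLZWEcxis -> prefix_len=13

Answer: 0 0 7 13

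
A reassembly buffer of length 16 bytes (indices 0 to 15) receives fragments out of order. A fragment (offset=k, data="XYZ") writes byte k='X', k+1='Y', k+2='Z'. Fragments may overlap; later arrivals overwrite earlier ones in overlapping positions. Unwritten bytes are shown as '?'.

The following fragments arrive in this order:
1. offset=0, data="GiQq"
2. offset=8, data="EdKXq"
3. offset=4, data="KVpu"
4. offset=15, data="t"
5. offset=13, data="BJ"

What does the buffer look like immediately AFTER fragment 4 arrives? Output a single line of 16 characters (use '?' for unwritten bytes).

Answer: GiQqKVpuEdKXq??t

Derivation:
Fragment 1: offset=0 data="GiQq" -> buffer=GiQq????????????
Fragment 2: offset=8 data="EdKXq" -> buffer=GiQq????EdKXq???
Fragment 3: offset=4 data="KVpu" -> buffer=GiQqKVpuEdKXq???
Fragment 4: offset=15 data="t" -> buffer=GiQqKVpuEdKXq??t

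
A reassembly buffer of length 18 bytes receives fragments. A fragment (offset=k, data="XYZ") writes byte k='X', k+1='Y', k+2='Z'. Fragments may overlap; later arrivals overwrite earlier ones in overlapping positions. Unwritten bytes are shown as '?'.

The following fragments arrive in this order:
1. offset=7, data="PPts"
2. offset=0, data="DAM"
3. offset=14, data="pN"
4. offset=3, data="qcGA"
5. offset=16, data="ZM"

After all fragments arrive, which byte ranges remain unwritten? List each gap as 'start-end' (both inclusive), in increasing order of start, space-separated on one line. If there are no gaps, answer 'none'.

Answer: 11-13

Derivation:
Fragment 1: offset=7 len=4
Fragment 2: offset=0 len=3
Fragment 3: offset=14 len=2
Fragment 4: offset=3 len=4
Fragment 5: offset=16 len=2
Gaps: 11-13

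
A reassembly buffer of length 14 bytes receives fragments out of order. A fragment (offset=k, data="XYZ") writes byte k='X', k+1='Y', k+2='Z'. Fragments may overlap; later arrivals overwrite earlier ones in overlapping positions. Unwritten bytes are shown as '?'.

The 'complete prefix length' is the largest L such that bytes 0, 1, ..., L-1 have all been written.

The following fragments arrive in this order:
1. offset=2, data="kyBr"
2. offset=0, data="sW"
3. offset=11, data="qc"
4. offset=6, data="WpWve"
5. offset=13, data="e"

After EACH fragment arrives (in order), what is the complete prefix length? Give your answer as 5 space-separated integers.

Answer: 0 6 6 13 14

Derivation:
Fragment 1: offset=2 data="kyBr" -> buffer=??kyBr???????? -> prefix_len=0
Fragment 2: offset=0 data="sW" -> buffer=sWkyBr???????? -> prefix_len=6
Fragment 3: offset=11 data="qc" -> buffer=sWkyBr?????qc? -> prefix_len=6
Fragment 4: offset=6 data="WpWve" -> buffer=sWkyBrWpWveqc? -> prefix_len=13
Fragment 5: offset=13 data="e" -> buffer=sWkyBrWpWveqce -> prefix_len=14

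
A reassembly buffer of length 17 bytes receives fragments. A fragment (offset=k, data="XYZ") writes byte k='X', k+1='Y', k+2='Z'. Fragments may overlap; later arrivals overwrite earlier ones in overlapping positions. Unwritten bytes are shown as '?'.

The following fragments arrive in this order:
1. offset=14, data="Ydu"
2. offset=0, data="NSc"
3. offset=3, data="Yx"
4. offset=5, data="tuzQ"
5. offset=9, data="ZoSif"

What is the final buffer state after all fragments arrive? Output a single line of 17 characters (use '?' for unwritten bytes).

Answer: NScYxtuzQZoSifYdu

Derivation:
Fragment 1: offset=14 data="Ydu" -> buffer=??????????????Ydu
Fragment 2: offset=0 data="NSc" -> buffer=NSc???????????Ydu
Fragment 3: offset=3 data="Yx" -> buffer=NScYx?????????Ydu
Fragment 4: offset=5 data="tuzQ" -> buffer=NScYxtuzQ?????Ydu
Fragment 5: offset=9 data="ZoSif" -> buffer=NScYxtuzQZoSifYdu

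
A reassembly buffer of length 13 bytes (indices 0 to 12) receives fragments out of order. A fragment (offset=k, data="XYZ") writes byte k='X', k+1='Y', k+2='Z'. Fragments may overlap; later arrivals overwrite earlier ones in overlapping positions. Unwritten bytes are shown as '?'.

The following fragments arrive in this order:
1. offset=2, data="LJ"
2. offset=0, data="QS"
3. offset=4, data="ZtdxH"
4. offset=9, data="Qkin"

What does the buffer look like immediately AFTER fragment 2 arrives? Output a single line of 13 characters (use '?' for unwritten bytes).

Fragment 1: offset=2 data="LJ" -> buffer=??LJ?????????
Fragment 2: offset=0 data="QS" -> buffer=QSLJ?????????

Answer: QSLJ?????????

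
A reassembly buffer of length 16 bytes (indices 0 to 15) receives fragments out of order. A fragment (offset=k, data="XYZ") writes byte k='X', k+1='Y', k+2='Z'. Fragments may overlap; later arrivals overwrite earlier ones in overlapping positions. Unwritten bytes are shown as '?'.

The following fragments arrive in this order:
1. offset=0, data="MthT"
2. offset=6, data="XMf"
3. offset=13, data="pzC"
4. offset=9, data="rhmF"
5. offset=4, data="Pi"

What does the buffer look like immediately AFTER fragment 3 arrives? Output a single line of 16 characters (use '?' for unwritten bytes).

Fragment 1: offset=0 data="MthT" -> buffer=MthT????????????
Fragment 2: offset=6 data="XMf" -> buffer=MthT??XMf???????
Fragment 3: offset=13 data="pzC" -> buffer=MthT??XMf????pzC

Answer: MthT??XMf????pzC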